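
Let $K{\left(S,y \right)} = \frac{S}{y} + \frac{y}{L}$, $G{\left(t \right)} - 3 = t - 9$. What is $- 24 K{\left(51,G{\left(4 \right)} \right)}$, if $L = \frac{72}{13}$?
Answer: $\frac{1862}{3} \approx 620.67$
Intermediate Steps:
$L = \frac{72}{13}$ ($L = 72 \cdot \frac{1}{13} = \frac{72}{13} \approx 5.5385$)
$G{\left(t \right)} = -6 + t$ ($G{\left(t \right)} = 3 + \left(t - 9\right) = 3 + \left(-9 + t\right) = -6 + t$)
$K{\left(S,y \right)} = \frac{13 y}{72} + \frac{S}{y}$ ($K{\left(S,y \right)} = \frac{S}{y} + \frac{y}{\frac{72}{13}} = \frac{S}{y} + y \frac{13}{72} = \frac{S}{y} + \frac{13 y}{72} = \frac{13 y}{72} + \frac{S}{y}$)
$- 24 K{\left(51,G{\left(4 \right)} \right)} = - 24 \left(\frac{13 \left(-6 + 4\right)}{72} + \frac{51}{-6 + 4}\right) = - 24 \left(\frac{13}{72} \left(-2\right) + \frac{51}{-2}\right) = - 24 \left(- \frac{13}{36} + 51 \left(- \frac{1}{2}\right)\right) = - 24 \left(- \frac{13}{36} - \frac{51}{2}\right) = \left(-24\right) \left(- \frac{931}{36}\right) = \frac{1862}{3}$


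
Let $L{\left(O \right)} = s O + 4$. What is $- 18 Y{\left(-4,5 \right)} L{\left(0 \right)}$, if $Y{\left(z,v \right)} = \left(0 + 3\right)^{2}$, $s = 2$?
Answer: $-648$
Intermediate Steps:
$L{\left(O \right)} = 4 + 2 O$ ($L{\left(O \right)} = 2 O + 4 = 4 + 2 O$)
$Y{\left(z,v \right)} = 9$ ($Y{\left(z,v \right)} = 3^{2} = 9$)
$- 18 Y{\left(-4,5 \right)} L{\left(0 \right)} = \left(-18\right) 9 \left(4 + 2 \cdot 0\right) = - 162 \left(4 + 0\right) = \left(-162\right) 4 = -648$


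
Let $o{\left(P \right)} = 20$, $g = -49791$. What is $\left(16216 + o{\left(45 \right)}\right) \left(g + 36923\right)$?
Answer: $-208924848$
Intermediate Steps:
$\left(16216 + o{\left(45 \right)}\right) \left(g + 36923\right) = \left(16216 + 20\right) \left(-49791 + 36923\right) = 16236 \left(-12868\right) = -208924848$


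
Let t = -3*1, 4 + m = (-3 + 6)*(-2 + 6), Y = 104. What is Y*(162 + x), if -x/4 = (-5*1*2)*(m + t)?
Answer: 37648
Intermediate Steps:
m = 8 (m = -4 + (-3 + 6)*(-2 + 6) = -4 + 3*4 = -4 + 12 = 8)
t = -3
x = 200 (x = -4*-5*1*2*(8 - 3) = -4*(-5*2)*5 = -(-40)*5 = -4*(-50) = 200)
Y*(162 + x) = 104*(162 + 200) = 104*362 = 37648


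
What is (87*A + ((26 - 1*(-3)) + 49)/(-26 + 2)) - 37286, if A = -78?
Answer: -176301/4 ≈ -44075.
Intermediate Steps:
(87*A + ((26 - 1*(-3)) + 49)/(-26 + 2)) - 37286 = (87*(-78) + ((26 - 1*(-3)) + 49)/(-26 + 2)) - 37286 = (-6786 + ((26 + 3) + 49)/(-24)) - 37286 = (-6786 + (29 + 49)*(-1/24)) - 37286 = (-6786 + 78*(-1/24)) - 37286 = (-6786 - 13/4) - 37286 = -27157/4 - 37286 = -176301/4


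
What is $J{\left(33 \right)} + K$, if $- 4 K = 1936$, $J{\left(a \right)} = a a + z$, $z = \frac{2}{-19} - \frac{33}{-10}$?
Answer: $\frac{115557}{190} \approx 608.19$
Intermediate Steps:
$z = \frac{607}{190}$ ($z = 2 \left(- \frac{1}{19}\right) - - \frac{33}{10} = - \frac{2}{19} + \frac{33}{10} = \frac{607}{190} \approx 3.1947$)
$J{\left(a \right)} = \frac{607}{190} + a^{2}$ ($J{\left(a \right)} = a a + \frac{607}{190} = a^{2} + \frac{607}{190} = \frac{607}{190} + a^{2}$)
$K = -484$ ($K = \left(- \frac{1}{4}\right) 1936 = -484$)
$J{\left(33 \right)} + K = \left(\frac{607}{190} + 33^{2}\right) - 484 = \left(\frac{607}{190} + 1089\right) - 484 = \frac{207517}{190} - 484 = \frac{115557}{190}$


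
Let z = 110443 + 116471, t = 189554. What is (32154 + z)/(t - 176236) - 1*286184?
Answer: -1905569722/6659 ≈ -2.8616e+5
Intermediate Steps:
z = 226914
(32154 + z)/(t - 176236) - 1*286184 = (32154 + 226914)/(189554 - 176236) - 1*286184 = 259068/13318 - 286184 = 259068*(1/13318) - 286184 = 129534/6659 - 286184 = -1905569722/6659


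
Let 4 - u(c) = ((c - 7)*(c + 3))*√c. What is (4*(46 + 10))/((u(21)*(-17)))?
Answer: 56/2518975 + 4704*√21/2518975 ≈ 0.0085799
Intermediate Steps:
u(c) = 4 - √c*(-7 + c)*(3 + c) (u(c) = 4 - (c - 7)*(c + 3)*√c = 4 - (-7 + c)*(3 + c)*√c = 4 - √c*(-7 + c)*(3 + c))
(4*(46 + 10))/((u(21)*(-17))) = (4*(46 + 10))/(((4 - 21^(5/2) + 4*21^(3/2) + 21*√21)*(-17))) = (4*56)/(((4 - 441*√21 + 4*(21*√21) + 21*√21)*(-17))) = 224/(((4 - 441*√21 + 84*√21 + 21*√21)*(-17))) = 224/(((4 - 336*√21)*(-17))) = 224/(-68 + 5712*√21)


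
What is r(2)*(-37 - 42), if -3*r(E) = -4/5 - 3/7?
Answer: -3397/105 ≈ -32.352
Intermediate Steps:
r(E) = 43/105 (r(E) = -(-4/5 - 3/7)/3 = -1/3*(-43/35) = 43/105)
r(2)*(-37 - 42) = 43*(-37 - 42)/105 = (43/105)*(-79) = -3397/105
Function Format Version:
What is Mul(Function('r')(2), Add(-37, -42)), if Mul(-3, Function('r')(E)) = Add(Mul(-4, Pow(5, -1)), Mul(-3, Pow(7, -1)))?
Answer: Rational(-3397, 105) ≈ -32.352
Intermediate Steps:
Function('r')(E) = Rational(43, 105) (Function('r')(E) = Mul(Rational(-1, 3), Add(Mul(-4, Pow(5, -1)), Mul(-3, Pow(7, -1)))) = Mul(Rational(-1, 3), Add(Mul(-4, Rational(1, 5)), Mul(-3, Rational(1, 7)))) = Mul(Rational(-1, 3), Add(Rational(-4, 5), Rational(-3, 7))) = Mul(Rational(-1, 3), Rational(-43, 35)) = Rational(43, 105))
Mul(Function('r')(2), Add(-37, -42)) = Mul(Rational(43, 105), Add(-37, -42)) = Mul(Rational(43, 105), -79) = Rational(-3397, 105)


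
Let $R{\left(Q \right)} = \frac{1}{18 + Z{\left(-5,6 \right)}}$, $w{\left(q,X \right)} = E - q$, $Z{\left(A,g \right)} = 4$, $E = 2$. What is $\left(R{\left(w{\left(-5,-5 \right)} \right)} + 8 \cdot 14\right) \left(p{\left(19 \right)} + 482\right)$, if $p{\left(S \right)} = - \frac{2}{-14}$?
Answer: $\frac{8319375}{154} \approx 54022.0$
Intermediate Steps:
$p{\left(S \right)} = \frac{1}{7}$ ($p{\left(S \right)} = \left(-2\right) \left(- \frac{1}{14}\right) = \frac{1}{7}$)
$w{\left(q,X \right)} = 2 - q$
$R{\left(Q \right)} = \frac{1}{22}$ ($R{\left(Q \right)} = \frac{1}{18 + 4} = \frac{1}{22}$)
$\left(R{\left(w{\left(-5,-5 \right)} \right)} + 8 \cdot 14\right) \left(p{\left(19 \right)} + 482\right) = \left(\frac{1}{22} + 8 \cdot 14\right) \left(\frac{1}{7} + 482\right) = \left(\frac{1}{22} + 112\right) \frac{3375}{7} = \frac{2465}{22} \cdot \frac{3375}{7} = \frac{8319375}{154}$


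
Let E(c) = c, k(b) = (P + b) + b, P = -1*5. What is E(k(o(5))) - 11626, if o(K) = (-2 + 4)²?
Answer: -11623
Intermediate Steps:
P = -5
o(K) = 4 (o(K) = 2² = 4)
k(b) = -5 + 2*b (k(b) = (-5 + b) + b = -5 + 2*b)
E(k(o(5))) - 11626 = (-5 + 2*4) - 11626 = (-5 + 8) - 11626 = 3 - 11626 = -11623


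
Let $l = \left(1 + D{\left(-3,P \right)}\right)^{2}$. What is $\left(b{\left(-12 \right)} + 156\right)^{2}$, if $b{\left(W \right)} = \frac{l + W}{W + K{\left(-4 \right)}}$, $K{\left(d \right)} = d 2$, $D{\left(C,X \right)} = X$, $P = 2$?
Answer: $\frac{9753129}{400} \approx 24383.0$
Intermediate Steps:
$K{\left(d \right)} = 2 d$
$l = 9$ ($l = \left(1 + 2\right)^{2} = 3^{2} = 9$)
$b{\left(W \right)} = \frac{9 + W}{-8 + W}$ ($b{\left(W \right)} = \frac{9 + W}{W + 2 \left(-4\right)} = \frac{9 + W}{W - 8} = \frac{9 + W}{-8 + W}$)
$\left(b{\left(-12 \right)} + 156\right)^{2} = \left(\frac{9 - 12}{-8 - 12} + 156\right)^{2} = \left(\frac{1}{-20} \left(-3\right) + 156\right)^{2} = \left(\left(- \frac{1}{20}\right) \left(-3\right) + 156\right)^{2} = \left(\frac{3}{20} + 156\right)^{2} = \left(\frac{3123}{20}\right)^{2} = \frac{9753129}{400}$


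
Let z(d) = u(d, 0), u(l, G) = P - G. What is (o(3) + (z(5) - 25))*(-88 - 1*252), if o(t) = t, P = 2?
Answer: 6800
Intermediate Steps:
u(l, G) = 2 - G
z(d) = 2 (z(d) = 2 - 1*0 = 2 + 0 = 2)
(o(3) + (z(5) - 25))*(-88 - 1*252) = (3 + (2 - 25))*(-88 - 1*252) = (3 - 23)*(-88 - 252) = -20*(-340) = 6800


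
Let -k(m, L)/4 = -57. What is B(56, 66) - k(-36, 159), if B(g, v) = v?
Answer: -162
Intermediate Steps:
k(m, L) = 228 (k(m, L) = -4*(-57) = 228)
B(56, 66) - k(-36, 159) = 66 - 1*228 = 66 - 228 = -162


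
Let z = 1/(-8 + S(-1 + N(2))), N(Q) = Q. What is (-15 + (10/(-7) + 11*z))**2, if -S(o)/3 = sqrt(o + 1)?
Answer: 17493779/51842 - 97449*sqrt(2)/3703 ≈ 300.23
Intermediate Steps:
S(o) = -3*sqrt(1 + o) (S(o) = -3*sqrt(o + 1) = -3*sqrt(1 + o))
z = 1/(-8 - 3*sqrt(2)) (z = 1/(-8 - 3*sqrt(1 + (-1 + 2))) = 1/(-8 - 3*sqrt(1 + 1)) = 1/(-8 - 3*sqrt(2)) ≈ -0.081682)
(-15 + (10/(-7) + 11*z))**2 = (-15 + (10/(-7) + 11*(-4/23 + 3*sqrt(2)/46)))**2 = (-15 + (10*(-1/7) + (-44/23 + 33*sqrt(2)/46)))**2 = (-15 + (-10/7 + (-44/23 + 33*sqrt(2)/46)))**2 = (-15 + (-538/161 + 33*sqrt(2)/46))**2 = (-2953/161 + 33*sqrt(2)/46)**2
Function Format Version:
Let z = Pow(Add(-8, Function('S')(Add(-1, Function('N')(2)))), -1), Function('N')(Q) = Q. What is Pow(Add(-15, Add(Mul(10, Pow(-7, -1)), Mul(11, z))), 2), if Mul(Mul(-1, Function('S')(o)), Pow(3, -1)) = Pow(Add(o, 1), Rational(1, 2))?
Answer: Add(Rational(17493779, 51842), Mul(Rational(-97449, 3703), Pow(2, Rational(1, 2)))) ≈ 300.23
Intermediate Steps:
Function('S')(o) = Mul(-3, Pow(Add(1, o), Rational(1, 2))) (Function('S')(o) = Mul(-3, Pow(Add(o, 1), Rational(1, 2))) = Mul(-3, Pow(Add(1, o), Rational(1, 2))))
z = Pow(Add(-8, Mul(-3, Pow(2, Rational(1, 2)))), -1) (z = Pow(Add(-8, Mul(-3, Pow(Add(1, Add(-1, 2)), Rational(1, 2)))), -1) = Pow(Add(-8, Mul(-3, Pow(Add(1, 1), Rational(1, 2)))), -1) = Pow(Add(-8, Mul(-3, Pow(2, Rational(1, 2)))), -1) ≈ -0.081682)
Pow(Add(-15, Add(Mul(10, Pow(-7, -1)), Mul(11, z))), 2) = Pow(Add(-15, Add(Mul(10, Pow(-7, -1)), Mul(11, Add(Rational(-4, 23), Mul(Rational(3, 46), Pow(2, Rational(1, 2))))))), 2) = Pow(Add(-15, Add(Mul(10, Rational(-1, 7)), Add(Rational(-44, 23), Mul(Rational(33, 46), Pow(2, Rational(1, 2)))))), 2) = Pow(Add(-15, Add(Rational(-10, 7), Add(Rational(-44, 23), Mul(Rational(33, 46), Pow(2, Rational(1, 2)))))), 2) = Pow(Add(-15, Add(Rational(-538, 161), Mul(Rational(33, 46), Pow(2, Rational(1, 2))))), 2) = Pow(Add(Rational(-2953, 161), Mul(Rational(33, 46), Pow(2, Rational(1, 2)))), 2)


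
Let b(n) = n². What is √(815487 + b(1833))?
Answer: 4*√260961 ≈ 2043.4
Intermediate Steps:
√(815487 + b(1833)) = √(815487 + 1833²) = √(815487 + 3359889) = √4175376 = 4*√260961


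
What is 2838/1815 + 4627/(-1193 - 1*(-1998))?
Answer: 9249/1265 ≈ 7.3115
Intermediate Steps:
2838/1815 + 4627/(-1193 - 1*(-1998)) = 2838*(1/1815) + 4627/(-1193 + 1998) = 86/55 + 4627/805 = 86/55 + 4627*(1/805) = 86/55 + 661/115 = 9249/1265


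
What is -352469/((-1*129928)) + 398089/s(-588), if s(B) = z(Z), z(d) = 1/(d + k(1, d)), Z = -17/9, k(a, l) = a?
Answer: -413780088515/1169352 ≈ -3.5385e+5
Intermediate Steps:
Z = -17/9 (Z = -17*⅑ = -17/9 ≈ -1.8889)
z(d) = 1/(1 + d) (z(d) = 1/(d + 1) = 1/(1 + d))
s(B) = -9/8 (s(B) = 1/(1 - 17/9) = 1/(-8/9) = -9/8)
-352469/((-1*129928)) + 398089/s(-588) = -352469/((-1*129928)) + 398089/(-9/8) = -352469/(-129928) + 398089*(-8/9) = -352469*(-1/129928) - 3184712/9 = 352469/129928 - 3184712/9 = -413780088515/1169352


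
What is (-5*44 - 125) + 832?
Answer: 487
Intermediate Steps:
(-5*44 - 125) + 832 = (-220 - 125) + 832 = -345 + 832 = 487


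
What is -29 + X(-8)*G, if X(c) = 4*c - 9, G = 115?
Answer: -4744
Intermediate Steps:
X(c) = -9 + 4*c
-29 + X(-8)*G = -29 + (-9 + 4*(-8))*115 = -29 + (-9 - 32)*115 = -29 - 41*115 = -29 - 4715 = -4744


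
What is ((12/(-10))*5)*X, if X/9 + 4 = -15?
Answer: 1026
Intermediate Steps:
X = -171 (X = -36 + 9*(-15) = -36 - 135 = -171)
((12/(-10))*5)*X = ((12/(-10))*5)*(-171) = ((12*(-1/10))*5)*(-171) = -6/5*5*(-171) = -6*(-171) = 1026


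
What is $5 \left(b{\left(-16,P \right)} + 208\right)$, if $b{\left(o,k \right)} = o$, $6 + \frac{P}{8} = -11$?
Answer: $960$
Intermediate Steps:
$P = -136$ ($P = -48 + 8 \left(-11\right) = -48 - 88 = -136$)
$5 \left(b{\left(-16,P \right)} + 208\right) = 5 \left(-16 + 208\right) = 5 \cdot 192 = 960$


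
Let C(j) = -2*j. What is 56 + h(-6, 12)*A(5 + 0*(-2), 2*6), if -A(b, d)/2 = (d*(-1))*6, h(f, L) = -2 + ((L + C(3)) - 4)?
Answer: 56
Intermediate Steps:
h(f, L) = -12 + L (h(f, L) = -2 + ((L - 2*3) - 4) = -2 + ((L - 6) - 4) = -2 + ((-6 + L) - 4) = -2 + (-10 + L) = -12 + L)
A(b, d) = 12*d (A(b, d) = -2*d*(-1)*6 = -2*(-d)*6 = -(-12)*d = 12*d)
56 + h(-6, 12)*A(5 + 0*(-2), 2*6) = 56 + (-12 + 12)*(12*(2*6)) = 56 + 0*(12*12) = 56 + 0*144 = 56 + 0 = 56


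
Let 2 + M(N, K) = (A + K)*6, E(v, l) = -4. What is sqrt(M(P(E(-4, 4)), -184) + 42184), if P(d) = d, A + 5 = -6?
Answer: 2*sqrt(10253) ≈ 202.51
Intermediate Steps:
A = -11 (A = -5 - 6 = -11)
M(N, K) = -68 + 6*K (M(N, K) = -2 + (-11 + K)*6 = -2 + (-66 + 6*K) = -68 + 6*K)
sqrt(M(P(E(-4, 4)), -184) + 42184) = sqrt((-68 + 6*(-184)) + 42184) = sqrt((-68 - 1104) + 42184) = sqrt(-1172 + 42184) = sqrt(41012) = 2*sqrt(10253)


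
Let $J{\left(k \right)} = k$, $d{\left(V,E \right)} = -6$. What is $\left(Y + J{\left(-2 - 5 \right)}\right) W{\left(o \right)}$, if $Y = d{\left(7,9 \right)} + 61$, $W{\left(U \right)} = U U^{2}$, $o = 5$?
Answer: $6000$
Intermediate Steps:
$W{\left(U \right)} = U^{3}$
$Y = 55$ ($Y = -6 + 61 = 55$)
$\left(Y + J{\left(-2 - 5 \right)}\right) W{\left(o \right)} = \left(55 - 7\right) 5^{3} = \left(55 - 7\right) 125 = 48 \cdot 125 = 6000$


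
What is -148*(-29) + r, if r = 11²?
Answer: 4413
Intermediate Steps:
r = 121
-148*(-29) + r = -148*(-29) + 121 = 4292 + 121 = 4413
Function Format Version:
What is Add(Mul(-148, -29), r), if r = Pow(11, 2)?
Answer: 4413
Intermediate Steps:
r = 121
Add(Mul(-148, -29), r) = Add(Mul(-148, -29), 121) = Add(4292, 121) = 4413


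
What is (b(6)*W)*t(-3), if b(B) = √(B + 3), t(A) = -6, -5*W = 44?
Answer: 792/5 ≈ 158.40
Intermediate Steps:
W = -44/5 (W = -⅕*44 = -44/5 ≈ -8.8000)
b(B) = √(3 + B)
(b(6)*W)*t(-3) = (√(3 + 6)*(-44/5))*(-6) = (√9*(-44/5))*(-6) = (3*(-44/5))*(-6) = -132/5*(-6) = 792/5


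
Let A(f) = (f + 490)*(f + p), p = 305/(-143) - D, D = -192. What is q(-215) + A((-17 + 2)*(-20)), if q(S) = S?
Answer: 55309545/143 ≈ 3.8678e+5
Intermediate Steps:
p = 27151/143 (p = 305/(-143) - 1*(-192) = 305*(-1/143) + 192 = -305/143 + 192 = 27151/143 ≈ 189.87)
A(f) = (490 + f)*(27151/143 + f) (A(f) = (f + 490)*(f + 27151/143) = (490 + f)*(27151/143 + f))
q(-215) + A((-17 + 2)*(-20)) = -215 + (13303990/143 + ((-17 + 2)*(-20))² + 97221*((-17 + 2)*(-20))/143) = -215 + (13303990/143 + (-15*(-20))² + 97221*(-15*(-20))/143) = -215 + (13303990/143 + 300² + (97221/143)*300) = -215 + (13303990/143 + 90000 + 29166300/143) = -215 + 55340290/143 = 55309545/143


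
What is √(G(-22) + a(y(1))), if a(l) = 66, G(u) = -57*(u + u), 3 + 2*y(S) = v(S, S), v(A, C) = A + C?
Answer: 3*√286 ≈ 50.735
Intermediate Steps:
y(S) = -3/2 + S (y(S) = -3/2 + (S + S)/2 = -3/2 + (2*S)/2 = -3/2 + S)
G(u) = -114*u
√(G(-22) + a(y(1))) = √(-114*(-22) + 66) = √(2508 + 66) = √2574 = 3*√286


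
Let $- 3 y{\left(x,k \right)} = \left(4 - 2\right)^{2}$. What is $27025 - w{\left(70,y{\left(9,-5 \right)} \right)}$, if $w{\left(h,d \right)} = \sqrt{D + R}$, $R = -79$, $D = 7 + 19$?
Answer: $27025 - i \sqrt{53} \approx 27025.0 - 7.2801 i$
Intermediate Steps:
$D = 26$
$y{\left(x,k \right)} = - \frac{4}{3}$ ($y{\left(x,k \right)} = - \frac{\left(4 - 2\right)^{2}}{3} = - \frac{2^{2}}{3} = \left(- \frac{1}{3}\right) 4 = - \frac{4}{3}$)
$w{\left(h,d \right)} = i \sqrt{53}$ ($w{\left(h,d \right)} = \sqrt{26 - 79} = \sqrt{-53} = i \sqrt{53}$)
$27025 - w{\left(70,y{\left(9,-5 \right)} \right)} = 27025 - i \sqrt{53}$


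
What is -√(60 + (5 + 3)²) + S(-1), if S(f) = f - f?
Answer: -2*√31 ≈ -11.136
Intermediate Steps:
S(f) = 0
-√(60 + (5 + 3)²) + S(-1) = -√(60 + (5 + 3)²) + 0 = -√(60 + 8²) + 0 = -√(60 + 64) + 0 = -√124 + 0 = -2*√31 + 0 = -2*√31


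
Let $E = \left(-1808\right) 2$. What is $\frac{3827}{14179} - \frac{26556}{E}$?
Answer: $\frac{97593989}{12817816} \approx 7.6139$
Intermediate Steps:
$E = -3616$
$\frac{3827}{14179} - \frac{26556}{E} = \frac{3827}{14179} - \frac{26556}{-3616} = 3827 \cdot \frac{1}{14179} - - \frac{6639}{904} = \frac{3827}{14179} + \frac{6639}{904} = \frac{97593989}{12817816}$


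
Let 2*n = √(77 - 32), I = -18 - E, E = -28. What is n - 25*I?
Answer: -250 + 3*√5/2 ≈ -246.65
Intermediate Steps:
I = 10 (I = -18 - 1*(-28) = -18 + 28 = 10)
n = 3*√5/2 (n = √(77 - 32)/2 = √45/2 = (3*√5)/2 = 3*√5/2 ≈ 3.3541)
n - 25*I = 3*√5/2 - 25*10 = 3*√5/2 - 250 = -250 + 3*√5/2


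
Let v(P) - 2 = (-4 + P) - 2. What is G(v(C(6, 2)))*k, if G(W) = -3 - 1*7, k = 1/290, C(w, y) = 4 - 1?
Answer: -1/29 ≈ -0.034483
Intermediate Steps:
C(w, y) = 3
v(P) = -4 + P (v(P) = 2 + ((-4 + P) - 2) = 2 + (-6 + P) = -4 + P)
k = 1/290 ≈ 0.0034483
G(W) = -10 (G(W) = -3 - 7 = -10)
G(v(C(6, 2)))*k = -10*1/290 = -1/29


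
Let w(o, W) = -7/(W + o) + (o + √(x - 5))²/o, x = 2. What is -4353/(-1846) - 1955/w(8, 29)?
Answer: (2576976*√3 + 1058662327*I)/(1846*(-2201*I + 592*√3)) ≈ -213.67 + 100.64*I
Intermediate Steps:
w(o, W) = -7/(W + o) + (o + I*√3)²/o (w(o, W) = -7/(W + o) + (o + √(2 - 5))²/o = -7/(W + o) + (o + √(-3))²/o = -7/(W + o) + (o + I*√3)²/o)
-4353/(-1846) - 1955/w(8, 29) = -4353/(-1846) - 1955*8*(29 + 8)/(-7*8 + 29*(8 + I*√3)² + 8*(8 + I*√3)²) = -4353*(-1/1846) - 1955*296/(-56 + 29*(8 + I*√3)² + 8*(8 + I*√3)²) = 4353/1846 - 1955*296/(-56 + 37*(8 + I*√3)²) = 4353/1846 - 1955/(-7/37 + (8 + I*√3)²/8)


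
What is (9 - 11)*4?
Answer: -8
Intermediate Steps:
(9 - 11)*4 = -2*4 = -8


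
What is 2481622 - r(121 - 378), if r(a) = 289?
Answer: 2481333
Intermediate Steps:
2481622 - r(121 - 378) = 2481622 - 1*289 = 2481622 - 289 = 2481333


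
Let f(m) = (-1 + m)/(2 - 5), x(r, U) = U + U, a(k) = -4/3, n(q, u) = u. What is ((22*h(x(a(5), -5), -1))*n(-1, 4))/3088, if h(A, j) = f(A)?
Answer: 121/1158 ≈ 0.10449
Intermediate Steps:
a(k) = -4/3 (a(k) = -4*⅓ = -4/3)
x(r, U) = 2*U
f(m) = ⅓ - m/3 (f(m) = (-1 + m)/(-3) = (-1 + m)*(-⅓) = ⅓ - m/3)
h(A, j) = ⅓ - A/3
((22*h(x(a(5), -5), -1))*n(-1, 4))/3088 = ((22*(⅓ - 2*(-5)/3))*4)/3088 = ((22*(⅓ - ⅓*(-10)))*4)*(1/3088) = ((22*(⅓ + 10/3))*4)*(1/3088) = ((22*(11/3))*4)*(1/3088) = ((242/3)*4)*(1/3088) = (968/3)*(1/3088) = 121/1158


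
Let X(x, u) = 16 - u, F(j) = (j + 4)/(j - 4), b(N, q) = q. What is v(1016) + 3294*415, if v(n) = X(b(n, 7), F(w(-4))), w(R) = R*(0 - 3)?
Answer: 1367024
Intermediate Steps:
w(R) = -3*R (w(R) = R*(-3) = -3*R)
F(j) = (4 + j)/(-4 + j)
v(n) = 14 (v(n) = 16 - (4 - 3*(-4))/(-4 - 3*(-4)) = 16 - (4 + 12)/(-4 + 12) = 16 - 16/8 = 16 - 1*2 = 16 - 2 = 14)
v(1016) + 3294*415 = 14 + 3294*415 = 14 + 1367010 = 1367024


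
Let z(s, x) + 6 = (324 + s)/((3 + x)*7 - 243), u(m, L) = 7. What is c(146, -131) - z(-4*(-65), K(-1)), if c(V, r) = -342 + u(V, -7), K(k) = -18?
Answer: -28477/87 ≈ -327.32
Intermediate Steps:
z(s, x) = -6 + (324 + s)/(-222 + 7*x) (z(s, x) = -6 + (324 + s)/((3 + x)*7 - 243) = -6 + (324 + s)/((21 + 7*x) - 243) = -6 + (324 + s)/(-222 + 7*x))
c(V, r) = -335 (c(V, r) = -342 + 7 = -335)
c(146, -131) - z(-4*(-65), K(-1)) = -335 - (1656 - 4*(-65) - 42*(-18))/(-222 + 7*(-18)) = -335 - (1656 + 260 + 756)/(-222 - 126) = -335 - 2672/(-348) = -335 - (-1)*2672/348 = -335 - 1*(-668/87) = -335 + 668/87 = -28477/87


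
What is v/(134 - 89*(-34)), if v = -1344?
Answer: -168/395 ≈ -0.42532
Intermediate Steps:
v/(134 - 89*(-34)) = -1344/(134 - 89*(-34)) = -1344/(134 + 3026) = -1344/3160 = -1344*1/3160 = -168/395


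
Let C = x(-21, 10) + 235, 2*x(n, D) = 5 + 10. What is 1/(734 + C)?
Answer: 2/1953 ≈ 0.0010241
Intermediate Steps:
x(n, D) = 15/2 (x(n, D) = (5 + 10)/2 = (½)*15 = 15/2)
C = 485/2 (C = 15/2 + 235 = 485/2 ≈ 242.50)
1/(734 + C) = 1/(734 + 485/2) = 1/(1953/2) = 2/1953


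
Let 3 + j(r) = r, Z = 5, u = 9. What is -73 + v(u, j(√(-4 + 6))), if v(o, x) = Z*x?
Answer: -88 + 5*√2 ≈ -80.929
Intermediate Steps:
j(r) = -3 + r
v(o, x) = 5*x
-73 + v(u, j(√(-4 + 6))) = -73 + 5*(-3 + √(-4 + 6)) = -73 + 5*(-3 + √2) = -73 + (-15 + 5*√2) = -88 + 5*√2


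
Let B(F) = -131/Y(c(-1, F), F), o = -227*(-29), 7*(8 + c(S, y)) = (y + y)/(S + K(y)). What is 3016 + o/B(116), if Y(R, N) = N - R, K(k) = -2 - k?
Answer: -352383524/109123 ≈ -3229.2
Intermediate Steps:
c(S, y) = -8 + 2*y/(7*(-2 + S - y)) (c(S, y) = -8 + ((y + y)/(S + (-2 - y)))/7 = -8 + ((2*y)/(-2 + S - y))/7 = -8 + (2*y/(-2 + S - y))/7 = -8 + 2*y/(7*(-2 + S - y)))
o = 6583
B(F) = -131/(F - (-24 - 58*F/7)/(3 + F)) (B(F) = -131/(F - (-16 + 8*(-1) - 58*F/7)/(2 + F - 1*(-1))) = -131/(F - (-16 - 8 - 58*F/7)/(2 + F + 1)) = -131/(F - (-24 - 58*F/7)/(3 + F)))
3016 + o/B(116) = 3016 + 6583/((917*(-3 - 1*116)/(168 + 7*116² + 79*116))) = 3016 + 6583/((917*(-3 - 116)/(168 + 7*13456 + 9164))) = 3016 + 6583/((917*(-119)/(168 + 94192 + 9164))) = 3016 + 6583/((917*(-119)/103524)) = 3016 + 6583/((917*(1/103524)*(-119))) = 3016 + 6583/(-109123/103524) = 3016 + 6583*(-103524/109123) = 3016 - 681498492/109123 = -352383524/109123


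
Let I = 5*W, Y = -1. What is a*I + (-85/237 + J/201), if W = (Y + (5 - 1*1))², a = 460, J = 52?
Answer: 109564571/5293 ≈ 20700.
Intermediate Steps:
W = 9 (W = (-1 + (5 - 1*1))² = (-1 + (5 - 1))² = (-1 + 4)² = 3² = 9)
I = 45 (I = 5*9 = 45)
a*I + (-85/237 + J/201) = 460*45 + (-85/237 + 52/201) = 20700 + (-85*1/237 + 52*(1/201)) = 20700 + (-85/237 + 52/201) = 20700 - 529/5293 = 109564571/5293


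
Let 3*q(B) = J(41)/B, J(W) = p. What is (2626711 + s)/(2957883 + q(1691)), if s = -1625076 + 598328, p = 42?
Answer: 2705537433/5001780167 ≈ 0.54091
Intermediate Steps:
J(W) = 42
q(B) = 14/B (q(B) = (42/B)/3 = 14/B)
s = -1026748
(2626711 + s)/(2957883 + q(1691)) = (2626711 - 1026748)/(2957883 + 14/1691) = 1599963/(2957883 + 14*(1/1691)) = 1599963/(2957883 + 14/1691) = 1599963/(5001780167/1691) = 1599963*(1691/5001780167) = 2705537433/5001780167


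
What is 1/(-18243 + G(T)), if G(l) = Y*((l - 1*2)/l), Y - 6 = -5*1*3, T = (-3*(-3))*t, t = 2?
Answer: -1/18251 ≈ -5.4792e-5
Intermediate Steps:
T = 18 (T = -3*(-3)*2 = 9*2 = 18)
Y = -9 (Y = 6 - 5*1*3 = 6 - 5*3 = 6 - 15 = -9)
G(l) = -9*(-2 + l)/l (G(l) = -9*(l - 1*2)/l = -9*(l - 2)/l = -9*(-2 + l)/l)
1/(-18243 + G(T)) = 1/(-18243 + (-9 + 18/18)) = 1/(-18243 + (-9 + 18*(1/18))) = 1/(-18243 + (-9 + 1)) = 1/(-18243 - 8) = 1/(-18251) = -1/18251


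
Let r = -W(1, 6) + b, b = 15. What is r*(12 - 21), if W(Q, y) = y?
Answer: -81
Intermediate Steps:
r = 9 (r = -1*6 + 15 = -6 + 15 = 9)
r*(12 - 21) = 9*(12 - 21) = 9*(-9) = -81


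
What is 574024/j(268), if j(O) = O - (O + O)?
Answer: -143506/67 ≈ -2141.9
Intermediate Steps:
j(O) = -O (j(O) = O - 2*O = -O)
574024/j(268) = 574024/((-1*268)) = 574024/(-268) = 574024*(-1/268) = -143506/67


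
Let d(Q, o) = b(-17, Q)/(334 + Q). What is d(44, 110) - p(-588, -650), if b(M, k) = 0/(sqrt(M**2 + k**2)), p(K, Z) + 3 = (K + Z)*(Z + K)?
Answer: -1532641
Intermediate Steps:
p(K, Z) = -3 + (K + Z)**2 (p(K, Z) = -3 + (K + Z)*(Z + K) = -3 + (K + Z)*(K + Z) = -3 + (K + Z)**2)
b(M, k) = 0 (b(M, k) = 0/sqrt(M**2 + k**2) = 0)
d(Q, o) = 0 (d(Q, o) = 0/(334 + Q) = 0)
d(44, 110) - p(-588, -650) = 0 - (-3 + (-588 - 650)**2) = 0 - (-3 + (-1238)**2) = 0 - (-3 + 1532644) = 0 - 1*1532641 = 0 - 1532641 = -1532641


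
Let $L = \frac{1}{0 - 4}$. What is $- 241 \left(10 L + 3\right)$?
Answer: $- \frac{241}{2} \approx -120.5$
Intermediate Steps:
$L = - \frac{1}{4}$ ($L = \frac{1}{-4} = - \frac{1}{4} \approx -0.25$)
$- 241 \left(10 L + 3\right) = - 241 \left(10 \left(- \frac{1}{4}\right) + 3\right) = - 241 \left(- \frac{5}{2} + 3\right) = \left(-241\right) \frac{1}{2} = - \frac{241}{2}$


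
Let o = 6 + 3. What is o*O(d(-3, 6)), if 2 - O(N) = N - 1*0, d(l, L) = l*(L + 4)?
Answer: 288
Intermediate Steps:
d(l, L) = l*(4 + L)
O(N) = 2 - N (O(N) = 2 - (N - 1*0) = 2 - (N + 0) = 2 - N)
o = 9
o*O(d(-3, 6)) = 9*(2 - (-3)*(4 + 6)) = 9*(2 - (-3)*10) = 9*(2 - 1*(-30)) = 9*(2 + 30) = 9*32 = 288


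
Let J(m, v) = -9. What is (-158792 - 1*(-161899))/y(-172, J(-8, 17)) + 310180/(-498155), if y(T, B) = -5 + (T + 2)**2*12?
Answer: -493121421/803524015 ≈ -0.61370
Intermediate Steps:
y(T, B) = -5 + 12*(2 + T)**2 (y(T, B) = -5 + (2 + T)**2*12 = -5 + 12*(2 + T)**2)
(-158792 - 1*(-161899))/y(-172, J(-8, 17)) + 310180/(-498155) = (-158792 - 1*(-161899))/(-5 + 12*(2 - 172)**2) + 310180/(-498155) = (-158792 + 161899)/(-5 + 12*(-170)**2) + 310180*(-1/498155) = 3107/(-5 + 12*28900) - 62036/99631 = 3107/(-5 + 346800) - 62036/99631 = 3107/346795 - 62036/99631 = -493121421/803524015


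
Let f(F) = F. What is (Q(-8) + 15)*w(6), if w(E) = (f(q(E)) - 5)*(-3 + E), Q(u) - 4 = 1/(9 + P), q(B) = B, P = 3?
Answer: 229/4 ≈ 57.250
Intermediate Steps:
Q(u) = 49/12 (Q(u) = 4 + 1/(9 + 3) = 4 + 1/12 = 49/12)
w(E) = (-5 + E)*(-3 + E) (w(E) = (E - 5)*(-3 + E) = (-5 + E)*(-3 + E))
(Q(-8) + 15)*w(6) = (49/12 + 15)*(15 + 6² - 8*6) = 229*(15 + 36 - 48)/12 = (229/12)*3 = 229/4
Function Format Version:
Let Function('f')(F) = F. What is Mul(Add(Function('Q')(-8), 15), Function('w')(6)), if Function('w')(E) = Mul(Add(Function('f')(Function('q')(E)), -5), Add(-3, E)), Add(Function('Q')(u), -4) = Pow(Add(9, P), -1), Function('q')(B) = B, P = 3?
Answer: Rational(229, 4) ≈ 57.250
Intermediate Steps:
Function('Q')(u) = Rational(49, 12) (Function('Q')(u) = Add(4, Pow(Add(9, 3), -1)) = Add(4, Pow(12, -1)) = Add(4, Rational(1, 12)) = Rational(49, 12))
Function('w')(E) = Mul(Add(-5, E), Add(-3, E)) (Function('w')(E) = Mul(Add(E, -5), Add(-3, E)) = Mul(Add(-5, E), Add(-3, E)))
Mul(Add(Function('Q')(-8), 15), Function('w')(6)) = Mul(Add(Rational(49, 12), 15), Add(15, Pow(6, 2), Mul(-8, 6))) = Mul(Rational(229, 12), Add(15, 36, -48)) = Mul(Rational(229, 12), 3) = Rational(229, 4)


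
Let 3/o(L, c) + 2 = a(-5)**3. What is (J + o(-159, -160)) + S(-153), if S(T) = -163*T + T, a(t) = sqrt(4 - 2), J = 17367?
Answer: 84309/2 + 3*sqrt(2)/2 ≈ 42157.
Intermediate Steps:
a(t) = sqrt(2)
o(L, c) = 3/(-2 + 2*sqrt(2)) (o(L, c) = 3/(-2 + (sqrt(2))**3) = 3/(-2 + 2*sqrt(2)))
S(T) = -162*T
(J + o(-159, -160)) + S(-153) = (17367 + (3/2 + 3*sqrt(2)/2)) - 162*(-153) = (34737/2 + 3*sqrt(2)/2) + 24786 = 84309/2 + 3*sqrt(2)/2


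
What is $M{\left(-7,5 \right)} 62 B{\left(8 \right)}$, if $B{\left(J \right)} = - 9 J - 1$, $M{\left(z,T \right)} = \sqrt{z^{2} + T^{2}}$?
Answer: $- 4526 \sqrt{74} \approx -38934.0$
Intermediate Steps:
$M{\left(z,T \right)} = \sqrt{T^{2} + z^{2}}$
$B{\left(J \right)} = -1 - 9 J$
$M{\left(-7,5 \right)} 62 B{\left(8 \right)} = \sqrt{5^{2} + \left(-7\right)^{2}} \cdot 62 \left(-1 - 72\right) = \sqrt{25 + 49} \cdot 62 \left(-1 - 72\right) = \sqrt{74} \cdot 62 \left(-73\right) = 62 \sqrt{74} \left(-73\right) = - 4526 \sqrt{74}$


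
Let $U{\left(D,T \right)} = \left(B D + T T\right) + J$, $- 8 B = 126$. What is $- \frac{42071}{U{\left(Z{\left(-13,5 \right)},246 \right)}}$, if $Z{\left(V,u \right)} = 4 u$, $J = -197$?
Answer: $- \frac{42071}{60004} \approx -0.70114$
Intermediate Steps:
$B = - \frac{63}{4}$ ($B = \left(- \frac{1}{8}\right) 126 = - \frac{63}{4} \approx -15.75$)
$U{\left(D,T \right)} = -197 + T^{2} - \frac{63 D}{4}$ ($U{\left(D,T \right)} = \left(- \frac{63 D}{4} + T T\right) - 197 = \left(- \frac{63 D}{4} + T^{2}\right) - 197 = \left(T^{2} - \frac{63 D}{4}\right) - 197 = -197 + T^{2} - \frac{63 D}{4}$)
$- \frac{42071}{U{\left(Z{\left(-13,5 \right)},246 \right)}} = - \frac{42071}{-197 + 246^{2} - \frac{63 \cdot 4 \cdot 5}{4}} = - \frac{42071}{-197 + 60516 - 315} = - \frac{42071}{60004}$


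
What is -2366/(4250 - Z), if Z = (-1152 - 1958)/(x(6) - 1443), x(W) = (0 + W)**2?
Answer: -1664481/2988320 ≈ -0.55700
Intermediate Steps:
x(W) = W**2
Z = 3110/1407 (Z = (-1152 - 1958)/(6**2 - 1443) = -3110/(36 - 1443) = -3110/(-1407) = -3110*(-1/1407) = 3110/1407 ≈ 2.2104)
-2366/(4250 - Z) = -2366/(4250 - 1*3110/1407) = -2366/(4250 - 3110/1407) = -2366/5976640/1407 = -2366*1407/5976640 = -1664481/2988320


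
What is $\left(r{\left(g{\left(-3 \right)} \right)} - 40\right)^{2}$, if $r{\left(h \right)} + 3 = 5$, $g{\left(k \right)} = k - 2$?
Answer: $1444$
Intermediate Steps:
$g{\left(k \right)} = -2 + k$
$r{\left(h \right)} = 2$ ($r{\left(h \right)} = -3 + 5 = 2$)
$\left(r{\left(g{\left(-3 \right)} \right)} - 40\right)^{2} = \left(2 - 40\right)^{2} = \left(-38\right)^{2} = 1444$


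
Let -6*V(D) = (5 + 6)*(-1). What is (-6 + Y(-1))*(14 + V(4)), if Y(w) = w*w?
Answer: -475/6 ≈ -79.167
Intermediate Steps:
V(D) = 11/6 (V(D) = -(5 + 6)*(-1)/6 = -11*(-1)/6 = -1/6*(-11) = 11/6)
Y(w) = w**2
(-6 + Y(-1))*(14 + V(4)) = (-6 + (-1)**2)*(14 + 11/6) = (-6 + 1)*(95/6) = -5*95/6 = -475/6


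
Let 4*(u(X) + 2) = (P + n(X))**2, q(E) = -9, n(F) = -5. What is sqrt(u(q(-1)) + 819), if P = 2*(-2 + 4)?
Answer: sqrt(3269)/2 ≈ 28.588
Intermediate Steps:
P = 4 (P = 2*2 = 4)
u(X) = -7/4 (u(X) = -2 + (4 - 5)**2/4 = -2 + (1/4)*(-1)**2 = -2 + (1/4)*1 = -2 + 1/4 = -7/4)
sqrt(u(q(-1)) + 819) = sqrt(-7/4 + 819) = sqrt(3269/4) = sqrt(3269)/2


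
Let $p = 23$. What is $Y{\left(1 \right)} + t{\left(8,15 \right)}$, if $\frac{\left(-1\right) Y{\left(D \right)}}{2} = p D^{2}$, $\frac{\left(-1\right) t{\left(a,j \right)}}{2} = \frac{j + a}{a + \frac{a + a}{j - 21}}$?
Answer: $- \frac{437}{8} \approx -54.625$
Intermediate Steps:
$t{\left(a,j \right)} = - \frac{2 \left(a + j\right)}{a + \frac{2 a}{-21 + j}}$ ($t{\left(a,j \right)} = - 2 \frac{j + a}{a + \frac{a + a}{j - 21}} = - 2 \frac{a + j}{a + \frac{2 a}{-21 + j}} = - \frac{2 \left(a + j\right)}{a + \frac{2 a}{-21 + j}}$)
$Y{\left(D \right)} = - 46 D^{2}$ ($Y{\left(D \right)} = - 2 \cdot 23 D^{2} = - 46 D^{2}$)
$Y{\left(1 \right)} + t{\left(8,15 \right)} = - 46 \cdot 1^{2} + \frac{2 \left(- 15^{2} + 21 \cdot 8 + 21 \cdot 15 - 8 \cdot 15\right)}{8 \left(-19 + 15\right)} = \left(-46\right) 1 + 2 \cdot \frac{1}{8} \frac{1}{-4} \left(\left(-1\right) 225 + 168 + 315 - 120\right) = -46 + 2 \cdot \frac{1}{8} \left(- \frac{1}{4}\right) \left(-225 + 168 + 315 - 120\right) = -46 + 2 \cdot \frac{1}{8} \left(- \frac{1}{4}\right) 138 = -46 - \frac{69}{8} = - \frac{437}{8}$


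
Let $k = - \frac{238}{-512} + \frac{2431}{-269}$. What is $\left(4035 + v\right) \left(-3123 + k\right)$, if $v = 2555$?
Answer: $- \frac{710575307115}{34432} \approx -2.0637 \cdot 10^{7}$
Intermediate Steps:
$k = - \frac{590325}{68864}$ ($k = \left(-238\right) \left(- \frac{1}{512}\right) + 2431 \left(- \frac{1}{269}\right) = \frac{119}{256} - \frac{2431}{269} = - \frac{590325}{68864} \approx -8.5723$)
$\left(4035 + v\right) \left(-3123 + k\right) = \left(4035 + 2555\right) \left(-3123 - \frac{590325}{68864}\right) = 6590 \left(- \frac{215652597}{68864}\right) = - \frac{710575307115}{34432}$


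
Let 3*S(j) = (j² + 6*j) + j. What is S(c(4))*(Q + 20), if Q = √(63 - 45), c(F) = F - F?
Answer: 0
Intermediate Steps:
c(F) = 0
Q = 3*√2 (Q = √18 = 3*√2 ≈ 4.2426)
S(j) = j²/3 + 7*j/3 (S(j) = ((j² + 6*j) + j)/3 = (j² + 7*j)/3 = j²/3 + 7*j/3)
S(c(4))*(Q + 20) = ((⅓)*0*(7 + 0))*(3*√2 + 20) = ((⅓)*0*7)*(20 + 3*√2) = 0*(20 + 3*√2) = 0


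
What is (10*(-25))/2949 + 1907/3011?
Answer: 4870993/8879439 ≈ 0.54857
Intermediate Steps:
(10*(-25))/2949 + 1907/3011 = -250*1/2949 + 1907*(1/3011) = -250/2949 + 1907/3011 = 4870993/8879439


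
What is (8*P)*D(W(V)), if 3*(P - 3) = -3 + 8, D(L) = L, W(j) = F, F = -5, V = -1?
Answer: -560/3 ≈ -186.67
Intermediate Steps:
W(j) = -5
P = 14/3 (P = 3 + (-3 + 8)/3 = 3 + (⅓)*5 = 3 + 5/3 = 14/3 ≈ 4.6667)
(8*P)*D(W(V)) = (8*(14/3))*(-5) = (112/3)*(-5) = -560/3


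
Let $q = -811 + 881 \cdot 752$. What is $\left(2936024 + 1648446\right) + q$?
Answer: $5246171$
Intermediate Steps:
$q = 661701$ ($q = -811 + 662512 = 661701$)
$\left(2936024 + 1648446\right) + q = \left(2936024 + 1648446\right) + 661701 = 4584470 + 661701 = 5246171$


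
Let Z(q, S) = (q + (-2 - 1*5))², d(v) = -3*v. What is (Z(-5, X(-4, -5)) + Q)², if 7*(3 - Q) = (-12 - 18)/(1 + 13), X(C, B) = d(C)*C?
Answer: 52099524/2401 ≈ 21699.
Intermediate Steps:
X(C, B) = -3*C² (X(C, B) = (-3*C)*C = -3*C²)
Z(q, S) = (-7 + q)² (Z(q, S) = (q + (-2 - 5))² = (q - 7)² = (-7 + q)²)
Q = 162/49 (Q = 3 - (-12 - 18)/(7*(1 + 13)) = 3 - (-30)/(7*14) = 3 - ⅐*(-15/7) = 3 + 15/49 = 162/49 ≈ 3.3061)
(Z(-5, X(-4, -5)) + Q)² = ((-7 - 5)² + 162/49)² = ((-12)² + 162/49)² = (144 + 162/49)² = (7218/49)² = 52099524/2401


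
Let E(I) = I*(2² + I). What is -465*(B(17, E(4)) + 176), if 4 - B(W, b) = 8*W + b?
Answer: -5580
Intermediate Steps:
E(I) = I*(4 + I)
B(W, b) = 4 - b - 8*W (B(W, b) = 4 - (8*W + b) = 4 - (b + 8*W) = 4 + (-b - 8*W) = 4 - b - 8*W)
-465*(B(17, E(4)) + 176) = -465*((4 - 4*(4 + 4) - 8*17) + 176) = -465*((4 - 4*8 - 136) + 176) = -465*((4 - 1*32 - 136) + 176) = -465*((4 - 32 - 136) + 176) = -465*(-164 + 176) = -465*12 = -5580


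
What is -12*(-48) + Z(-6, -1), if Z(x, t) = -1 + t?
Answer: 574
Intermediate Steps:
-12*(-48) + Z(-6, -1) = -12*(-48) + (-1 - 1) = 576 - 2 = 574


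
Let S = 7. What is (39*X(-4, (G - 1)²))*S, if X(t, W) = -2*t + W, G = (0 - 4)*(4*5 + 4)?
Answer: 2570841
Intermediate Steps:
G = -96 (G = -4*(20 + 4) = -4*24 = -96)
X(t, W) = W - 2*t
(39*X(-4, (G - 1)²))*S = (39*((-96 - 1)² - 2*(-4)))*7 = (39*((-97)² + 8))*7 = (39*(9409 + 8))*7 = (39*9417)*7 = 367263*7 = 2570841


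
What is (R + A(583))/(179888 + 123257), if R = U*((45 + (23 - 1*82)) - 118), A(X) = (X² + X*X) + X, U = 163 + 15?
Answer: 131373/60629 ≈ 2.1668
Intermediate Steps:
U = 178
A(X) = X + 2*X² (A(X) = (X² + X²) + X = 2*X² + X = X + 2*X²)
R = -23496 (R = 178*((45 + (23 - 1*82)) - 118) = 178*((45 + (23 - 82)) - 118) = 178*((45 - 59) - 118) = 178*(-14 - 118) = 178*(-132) = -23496)
(R + A(583))/(179888 + 123257) = (-23496 + 583*(1 + 2*583))/(179888 + 123257) = (-23496 + 583*(1 + 1166))/303145 = (-23496 + 583*1167)*(1/303145) = (-23496 + 680361)*(1/303145) = 656865*(1/303145) = 131373/60629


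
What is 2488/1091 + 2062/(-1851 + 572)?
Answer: 932510/1395389 ≈ 0.66828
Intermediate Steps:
2488/1091 + 2062/(-1851 + 572) = 2488*(1/1091) + 2062/(-1279) = 2488/1091 + 2062*(-1/1279) = 2488/1091 - 2062/1279 = 932510/1395389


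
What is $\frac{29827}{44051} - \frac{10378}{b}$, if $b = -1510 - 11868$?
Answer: $\frac{61156206}{42093877} \approx 1.4529$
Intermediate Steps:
$b = -13378$
$\frac{29827}{44051} - \frac{10378}{b} = \frac{29827}{44051} - \frac{10378}{-13378} = 29827 \cdot \frac{1}{44051} - - \frac{5189}{6689} = \frac{4261}{6293} + \frac{5189}{6689} = \frac{61156206}{42093877}$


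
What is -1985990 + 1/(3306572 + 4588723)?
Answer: -15679976917049/7895295 ≈ -1.9860e+6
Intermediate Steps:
-1985990 + 1/(3306572 + 4588723) = -1985990 + 1/7895295 = -15679976917049/7895295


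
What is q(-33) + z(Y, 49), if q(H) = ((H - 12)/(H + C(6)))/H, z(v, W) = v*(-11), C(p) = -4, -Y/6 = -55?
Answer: -1477425/407 ≈ -3630.0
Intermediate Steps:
Y = 330 (Y = -6*(-55) = 330)
z(v, W) = -11*v
q(H) = (-12 + H)/(H*(-4 + H)) (q(H) = ((H - 12)/(H - 4))/H = ((-12 + H)/(-4 + H))/H = (-12 + H)/(H*(-4 + H)))
q(-33) + z(Y, 49) = (-12 - 33)/((-33)*(-4 - 33)) - 11*330 = -1/33*(-45)/(-37) - 3630 = -1/33*(-1/37)*(-45) - 3630 = -15/407 - 3630 = -1477425/407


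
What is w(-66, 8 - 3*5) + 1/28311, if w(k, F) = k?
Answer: -1868525/28311 ≈ -66.000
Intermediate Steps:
w(-66, 8 - 3*5) + 1/28311 = -66 + 1/28311 = -1868525/28311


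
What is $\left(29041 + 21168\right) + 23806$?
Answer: $74015$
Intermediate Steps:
$\left(29041 + 21168\right) + 23806 = 50209 + 23806 = 74015$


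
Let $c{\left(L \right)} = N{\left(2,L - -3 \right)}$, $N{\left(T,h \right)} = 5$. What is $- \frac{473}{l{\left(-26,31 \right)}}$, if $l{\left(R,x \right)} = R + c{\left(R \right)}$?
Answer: $\frac{473}{21} \approx 22.524$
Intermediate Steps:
$c{\left(L \right)} = 5$
$l{\left(R,x \right)} = 5 + R$ ($l{\left(R,x \right)} = R + 5 = 5 + R$)
$- \frac{473}{l{\left(-26,31 \right)}} = - \frac{473}{5 - 26} = - \frac{473}{-21} = \left(-473\right) \left(- \frac{1}{21}\right) = \frac{473}{21}$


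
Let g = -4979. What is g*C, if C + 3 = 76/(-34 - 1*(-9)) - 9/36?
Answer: 3131791/100 ≈ 31318.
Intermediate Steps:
C = -629/100 (C = -3 + (76/(-34 - 1*(-9)) - 9/36) = -3 + (76/(-34 + 9) - 9*1/36) = -3 + (76/(-25) - 1/4) = -3 + (76*(-1/25) - 1/4) = -3 + (-76/25 - 1/4) = -3 - 329/100 = -629/100 ≈ -6.2900)
g*C = -4979*(-629/100) = 3131791/100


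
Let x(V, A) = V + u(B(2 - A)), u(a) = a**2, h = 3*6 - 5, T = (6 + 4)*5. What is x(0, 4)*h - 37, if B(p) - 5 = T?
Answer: 39288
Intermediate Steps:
T = 50 (T = 10*5 = 50)
h = 13 (h = 18 - 5 = 13)
B(p) = 55 (B(p) = 5 + 50 = 55)
x(V, A) = 3025 + V (x(V, A) = V + 55**2 = V + 3025 = 3025 + V)
x(0, 4)*h - 37 = (3025 + 0)*13 - 37 = 3025*13 - 37 = 39325 - 37 = 39288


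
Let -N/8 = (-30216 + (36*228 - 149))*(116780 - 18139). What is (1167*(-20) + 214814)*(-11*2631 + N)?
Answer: 3347861647998470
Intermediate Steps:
N = 17484709096 (N = -8*(-30216 + (36*228 - 149))*(116780 - 18139) = -8*(-30216 + (8208 - 149))*98641 = -8*(-30216 + 8059)*98641 = -(-177256)*98641 = -8*(-2185588637) = 17484709096)
(1167*(-20) + 214814)*(-11*2631 + N) = (1167*(-20) + 214814)*(-11*2631 + 17484709096) = (-23340 + 214814)*(-28941 + 17484709096) = 191474*17484680155 = 3347861647998470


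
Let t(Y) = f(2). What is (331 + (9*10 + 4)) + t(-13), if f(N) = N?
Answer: 427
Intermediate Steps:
t(Y) = 2
(331 + (9*10 + 4)) + t(-13) = (331 + (9*10 + 4)) + 2 = (331 + (90 + 4)) + 2 = (331 + 94) + 2 = 425 + 2 = 427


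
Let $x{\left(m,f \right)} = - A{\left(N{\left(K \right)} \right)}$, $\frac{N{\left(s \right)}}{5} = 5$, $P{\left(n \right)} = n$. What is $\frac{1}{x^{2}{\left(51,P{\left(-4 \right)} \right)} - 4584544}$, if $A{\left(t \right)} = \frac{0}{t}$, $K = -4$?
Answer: $- \frac{1}{4584544} \approx -2.1812 \cdot 10^{-7}$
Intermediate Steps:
$N{\left(s \right)} = 25$ ($N{\left(s \right)} = 5 \cdot 5 = 25$)
$A{\left(t \right)} = 0$
$x{\left(m,f \right)} = 0$ ($x{\left(m,f \right)} = \left(-1\right) 0 = 0$)
$\frac{1}{x^{2}{\left(51,P{\left(-4 \right)} \right)} - 4584544} = \frac{1}{0^{2} - 4584544} = \frac{1}{0 - 4584544} = \frac{1}{-4584544} = - \frac{1}{4584544}$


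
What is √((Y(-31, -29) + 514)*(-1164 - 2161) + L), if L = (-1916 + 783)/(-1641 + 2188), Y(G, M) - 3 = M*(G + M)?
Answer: 2*I*√561355510119/547 ≈ 2739.4*I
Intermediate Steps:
Y(G, M) = 3 + M*(G + M)
L = -1133/547 ≈ -2.0713
√((Y(-31, -29) + 514)*(-1164 - 2161) + L) = √(((3 + (-29)² - 31*(-29)) + 514)*(-1164 - 2161) - 1133/547) = √(((3 + 841 + 899) + 514)*(-3325) - 1133/547) = √((1743 + 514)*(-3325) - 1133/547) = √(2257*(-3325) - 1133/547) = √(-7504525 - 1133/547) = √(-4104976308/547) = 2*I*√561355510119/547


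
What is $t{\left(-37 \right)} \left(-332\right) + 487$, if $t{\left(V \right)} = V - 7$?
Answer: $15095$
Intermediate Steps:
$t{\left(V \right)} = -7 + V$
$t{\left(-37 \right)} \left(-332\right) + 487 = \left(-7 - 37\right) \left(-332\right) + 487 = \left(-44\right) \left(-332\right) + 487 = 14608 + 487 = 15095$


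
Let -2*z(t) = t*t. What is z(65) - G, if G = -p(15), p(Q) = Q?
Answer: -4195/2 ≈ -2097.5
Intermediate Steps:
z(t) = -t**2/2 (z(t) = -t*t/2 = -t**2/2)
G = -15 (G = -1*15 = -15)
z(65) - G = -1/2*65**2 - 1*(-15) = -1/2*4225 + 15 = -4225/2 + 15 = -4195/2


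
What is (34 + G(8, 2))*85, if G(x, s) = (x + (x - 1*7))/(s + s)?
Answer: 12325/4 ≈ 3081.3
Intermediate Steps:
G(x, s) = (-7 + 2*x)/(2*s) (G(x, s) = (x + (x - 7))/((2*s)) = (x + (-7 + x))*(1/(2*s)) = (-7 + 2*x)*(1/(2*s)) = (-7 + 2*x)/(2*s))
(34 + G(8, 2))*85 = (34 + (-7/2 + 8)/2)*85 = (34 + (½)*(9/2))*85 = (34 + 9/4)*85 = (145/4)*85 = 12325/4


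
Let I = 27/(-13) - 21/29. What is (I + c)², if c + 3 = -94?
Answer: 1415640625/142129 ≈ 9960.3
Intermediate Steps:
c = -97 (c = -3 - 94 = -97)
I = -1056/377 (I = 27*(-1/13) - 21*1/29 = -27/13 - 21/29 = -1056/377 ≈ -2.8011)
(I + c)² = (-1056/377 - 97)² = (-37625/377)² = 1415640625/142129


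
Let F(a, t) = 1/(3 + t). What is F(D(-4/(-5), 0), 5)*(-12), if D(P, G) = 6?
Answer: -3/2 ≈ -1.5000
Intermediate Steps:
F(D(-4/(-5), 0), 5)*(-12) = -12/(3 + 5) = -12/8 = (1/8)*(-12) = -3/2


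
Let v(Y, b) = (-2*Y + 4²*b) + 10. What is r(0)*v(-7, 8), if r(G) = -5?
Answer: -760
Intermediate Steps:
v(Y, b) = 10 - 2*Y + 16*b (v(Y, b) = (-2*Y + 16*b) + 10 = 10 - 2*Y + 16*b)
r(0)*v(-7, 8) = -5*(10 - 2*(-7) + 16*8) = -5*(10 + 14 + 128) = -5*152 = -760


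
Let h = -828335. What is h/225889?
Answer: -828335/225889 ≈ -3.6670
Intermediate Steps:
h/225889 = -828335/225889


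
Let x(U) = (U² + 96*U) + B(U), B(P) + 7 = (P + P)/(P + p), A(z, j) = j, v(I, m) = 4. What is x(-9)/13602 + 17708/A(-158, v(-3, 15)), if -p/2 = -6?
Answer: 30107629/6801 ≈ 4426.9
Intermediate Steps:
p = 12 (p = -2*(-6) = 12)
B(P) = -7 + 2*P/(12 + P) (B(P) = -7 + (P + P)/(P + 12) = -7 + (2*P)/(12 + P) = -7 + 2*P/(12 + P))
x(U) = U² + 96*U + (-84 - 5*U)/(12 + U) (x(U) = (U² + 96*U) + (-84 - 5*U)/(12 + U) = U² + 96*U + (-84 - 5*U)/(12 + U))
x(-9)/13602 + 17708/A(-158, v(-3, 15)) = ((-84 - 5*(-9) - 9*(12 - 9)*(96 - 9))/(12 - 9))/13602 + 17708/4 = ((-84 + 45 - 9*3*87)/3)*(1/13602) + 17708*(¼) = ((-84 + 45 - 2349)/3)*(1/13602) + 4427 = ((⅓)*(-2388))*(1/13602) + 4427 = -796*1/13602 + 4427 = -398/6801 + 4427 = 30107629/6801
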